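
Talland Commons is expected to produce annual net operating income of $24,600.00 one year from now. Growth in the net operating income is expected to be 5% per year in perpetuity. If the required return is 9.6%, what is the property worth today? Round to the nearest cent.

Growing perpetuity: P = D₁ / (r − g) = $24,600.0000 / (0.096 − 0.05) = $534,782.61

$534782.61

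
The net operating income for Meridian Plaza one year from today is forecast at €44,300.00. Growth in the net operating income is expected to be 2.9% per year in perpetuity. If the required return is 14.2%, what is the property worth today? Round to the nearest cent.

€392035.40

Growing perpetuity: P = D₁ / (r − g) = €44,300.0000 / (0.142 − 0.029) = €392,035.40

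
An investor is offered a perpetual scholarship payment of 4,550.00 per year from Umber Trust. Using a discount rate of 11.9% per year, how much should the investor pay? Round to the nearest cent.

Level perpetuity: PV = C / r = 4,550.00 / 0.119 = 38,235.29

38235.29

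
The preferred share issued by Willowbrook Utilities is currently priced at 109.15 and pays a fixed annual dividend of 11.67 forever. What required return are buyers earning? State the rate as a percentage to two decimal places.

10.69%

P = C/r ⇒ r = C/P = 11.67/109.15 = 0.106917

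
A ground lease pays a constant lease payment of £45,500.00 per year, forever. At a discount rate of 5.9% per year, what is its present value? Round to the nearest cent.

Level perpetuity: PV = C / r = £45,500.00 / 0.059 = £771,186.44

£771186.44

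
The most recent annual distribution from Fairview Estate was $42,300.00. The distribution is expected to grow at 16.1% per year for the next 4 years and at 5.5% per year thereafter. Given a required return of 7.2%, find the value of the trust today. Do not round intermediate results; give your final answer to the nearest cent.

D_1 = 49110.30000
D_2 = 57017.05830
D_3 = 66196.80469
D_4 = 76854.49024
Terminal value at year 4: TV = D_4×(1+g_2)/(r−g_2) = 81081.48720/0.017 = 4769499.24730
P_0 = D_1/(1+r)^1 + D_2/(1+r)^2 + D_3/(1+r)^3 + D_4/(1+r)^4 + TV/(1+r)^4
    = 45811.84701 + 49615.25596 + 53734.43299 + 58195.59394 + 3611550.09432 = 3818907.22422

$3818907.22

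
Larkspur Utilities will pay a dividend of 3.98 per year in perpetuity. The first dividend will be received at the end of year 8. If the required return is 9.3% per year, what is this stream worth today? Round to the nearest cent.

Value at end of year 7: C / r = 3.98 / 0.093 = 42.7957
Discount to today: PV = 42.7957 / (1 + 0.093)^7 = 42.7957 / 1.863550 = 22.96

22.96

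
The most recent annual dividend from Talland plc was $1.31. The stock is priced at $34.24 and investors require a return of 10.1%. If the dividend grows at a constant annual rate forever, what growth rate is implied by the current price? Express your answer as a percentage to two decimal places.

P = D₀(1+g)/(r−g) ⇒ P(r−g) = D₀(1+g) ⇒ g(P+D₀) = P·r − D₀
g = (P·r − D₀)/(P + D₀) = ($34.24×0.101 − $1.31) / ($34.24 + $1.31) = 0.060429

6.04%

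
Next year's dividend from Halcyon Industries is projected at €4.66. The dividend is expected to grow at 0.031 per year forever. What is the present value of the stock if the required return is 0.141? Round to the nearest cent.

€42.36

Growing perpetuity: P = D₁ / (r − g) = €4.6600 / (0.141 − 0.031) = €42.36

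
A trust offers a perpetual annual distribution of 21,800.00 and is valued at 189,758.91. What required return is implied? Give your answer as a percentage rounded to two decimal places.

11.49%

P = C/r ⇒ r = C/P = 21,800.00/189,758.91 = 0.114883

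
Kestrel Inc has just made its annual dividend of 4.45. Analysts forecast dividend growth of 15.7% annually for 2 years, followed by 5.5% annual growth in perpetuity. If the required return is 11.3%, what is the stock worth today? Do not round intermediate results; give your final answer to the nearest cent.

96.91

D_1 = 5.14865
D_2 = 5.95699
Terminal value at year 2: TV = D_2×(1+g_2)/(r−g_2) = 6.28462/0.058 = 108.35556
P_0 = D_1/(1+r)^1 + D_2/(1+r)^2 + TV/(1+r)^2
    = 4.62592 + 4.80880 + 87.47035 = 96.90507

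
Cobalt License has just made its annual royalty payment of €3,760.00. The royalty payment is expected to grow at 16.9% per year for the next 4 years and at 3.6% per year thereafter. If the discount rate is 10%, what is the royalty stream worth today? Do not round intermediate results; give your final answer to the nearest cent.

€95185.72

D_1 = 4395.44000
D_2 = 5138.26936
D_3 = 6006.63688
D_4 = 7021.75851
Terminal value at year 4: TV = D_4×(1+g_2)/(r−g_2) = 7274.54182/0.064 = 113664.71596
P_0 = D_1/(1+r)^1 + D_2/(1+r)^2 + D_3/(1+r)^3 + D_4/(1+r)^4 + TV/(1+r)^4
    = 3995.85455 + 4246.50360 + 4512.87519 + 4795.95555 + 77634.53040 = 95185.71929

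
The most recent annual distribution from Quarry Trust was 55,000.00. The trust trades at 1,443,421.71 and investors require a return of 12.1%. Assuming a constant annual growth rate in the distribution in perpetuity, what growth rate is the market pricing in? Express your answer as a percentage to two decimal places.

7.99%

P = D₀(1+g)/(r−g) ⇒ P(r−g) = D₀(1+g) ⇒ g(P+D₀) = P·r − D₀
g = (P·r − D₀)/(P + D₀) = (1,443,421.71×0.121 − 55,000.00) / (1,443,421.71 + 55,000.00) = 0.079853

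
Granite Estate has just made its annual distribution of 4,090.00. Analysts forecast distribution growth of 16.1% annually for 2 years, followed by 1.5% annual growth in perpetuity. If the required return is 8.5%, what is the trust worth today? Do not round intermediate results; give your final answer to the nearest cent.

76963.68

D_1 = 4748.49000
D_2 = 5512.99689
Terminal value at year 2: TV = D_2×(1+g_2)/(r−g_2) = 5595.69184/0.07 = 79938.45491
P_0 = D_1/(1+r)^1 + D_2/(1+r)^2 + TV/(1+r)^2
    = 4376.48848 + 4683.04435 + 67904.14314 = 76963.67597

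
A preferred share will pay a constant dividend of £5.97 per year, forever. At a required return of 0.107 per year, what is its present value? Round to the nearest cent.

£55.79

Level perpetuity: PV = C / r = £5.97 / 0.107 = £55.79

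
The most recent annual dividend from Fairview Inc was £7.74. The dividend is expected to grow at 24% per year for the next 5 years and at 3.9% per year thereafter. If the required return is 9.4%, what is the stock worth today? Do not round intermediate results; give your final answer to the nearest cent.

£330.78

D_1 = 9.59760
D_2 = 11.90102
D_3 = 14.75727
D_4 = 18.29901
D_5 = 22.69078
Terminal value at year 5: TV = D_5×(1+g_2)/(r−g_2) = 23.57572/0.055 = 428.64942
P_0 = D_1/(1+r)^1 + D_2/(1+r)^2 + D_3/(1+r)^3 + D_4/(1+r)^4 + D_5/(1+r)^5 + TV/(1+r)^5
    = 8.77294 + 9.94374 + 11.27078 + 12.77493 + 14.47981 + 273.53672 = 330.77892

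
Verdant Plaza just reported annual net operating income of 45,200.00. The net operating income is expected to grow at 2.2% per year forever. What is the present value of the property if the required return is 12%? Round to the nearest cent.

D₁ = D₀ × (1 + g) = 45,200.00 × 1.022 = 46,194.4000
Growing perpetuity: P = D₁ / (r − g) = 46,194.4000 / (0.12 − 0.022) = 471,371.43

471371.43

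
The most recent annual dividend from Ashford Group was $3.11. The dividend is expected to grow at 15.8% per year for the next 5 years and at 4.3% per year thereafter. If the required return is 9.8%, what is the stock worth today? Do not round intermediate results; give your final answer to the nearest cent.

D_1 = 3.60138
D_2 = 4.17040
D_3 = 4.82932
D_4 = 5.59235
D_5 = 6.47595
Terminal value at year 5: TV = D_5×(1+g_2)/(r−g_2) = 6.75441/0.055 = 122.80748
P_0 = D_1/(1+r)^1 + D_2/(1+r)^2 + D_3/(1+r)^3 + D_4/(1+r)^4 + D_5/(1+r)^5 + TV/(1+r)^5
    = 3.27995 + 3.45918 + 3.64820 + 3.84756 + 4.05781 + 76.95079 = 95.24349

$95.24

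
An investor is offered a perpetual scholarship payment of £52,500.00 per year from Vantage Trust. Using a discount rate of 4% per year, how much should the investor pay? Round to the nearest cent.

£1312500.00

Level perpetuity: PV = C / r = £52,500.00 / 0.04 = £1,312,500.00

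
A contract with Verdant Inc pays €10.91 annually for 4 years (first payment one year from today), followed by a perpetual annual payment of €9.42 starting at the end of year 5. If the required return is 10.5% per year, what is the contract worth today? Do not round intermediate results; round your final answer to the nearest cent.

€94.39

PV of 4-year annuity: €10.91 × [1 − (1+0.105)^−4] / 0.105 = 34.21221
Perpetuity value at year 4: €9.42 / 0.105 = 89.71429
PV of perpetuity: 89.71429 / (1+0.105)^4 = 60.17450
Total PV = 34.21221 + 60.17450 = 94.38671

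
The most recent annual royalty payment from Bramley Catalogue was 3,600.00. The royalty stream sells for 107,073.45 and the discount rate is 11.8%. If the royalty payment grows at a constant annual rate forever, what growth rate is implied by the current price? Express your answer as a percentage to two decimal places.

P = D₀(1+g)/(r−g) ⇒ P(r−g) = D₀(1+g) ⇒ g(P+D₀) = P·r − D₀
g = (P·r − D₀)/(P + D₀) = (107,073.45×0.118 − 3,600.00) / (107,073.45 + 3,600.00) = 0.081634

8.16%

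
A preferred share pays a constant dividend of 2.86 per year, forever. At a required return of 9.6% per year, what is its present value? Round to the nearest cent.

Level perpetuity: PV = C / r = 2.86 / 0.096 = 29.79

29.79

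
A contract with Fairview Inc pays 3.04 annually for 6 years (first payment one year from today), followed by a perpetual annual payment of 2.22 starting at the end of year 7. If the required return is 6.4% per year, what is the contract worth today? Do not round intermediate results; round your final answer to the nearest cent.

PV of 6-year annuity: 3.04 × [1 − (1+0.064)^−6] / 0.064 = 14.76263
Perpetuity value at year 6: 2.22 / 0.064 = 34.68750
PV of perpetuity: 34.68750 / (1+0.064)^6 = 23.90690
Total PV = 14.76263 + 23.90690 = 38.66952

38.67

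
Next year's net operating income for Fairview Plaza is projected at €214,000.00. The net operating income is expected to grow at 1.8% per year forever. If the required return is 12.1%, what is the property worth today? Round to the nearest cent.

Growing perpetuity: P = D₁ / (r − g) = €214,000.0000 / (0.121 − 0.018) = €2,077,669.90

€2077669.90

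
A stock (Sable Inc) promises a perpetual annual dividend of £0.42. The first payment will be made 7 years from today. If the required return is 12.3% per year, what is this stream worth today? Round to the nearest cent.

£1.70

Value at end of year 6: C / r = £0.42 / 0.123 = £3.4146
Discount to today: PV = £3.4146 / (1 + 0.123)^6 = £3.4146 / 2.005758 = £1.70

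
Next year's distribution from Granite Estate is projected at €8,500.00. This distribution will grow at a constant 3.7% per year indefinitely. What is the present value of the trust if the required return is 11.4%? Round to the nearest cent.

€110389.61

Growing perpetuity: P = D₁ / (r − g) = €8,500.0000 / (0.114 − 0.037) = €110,389.61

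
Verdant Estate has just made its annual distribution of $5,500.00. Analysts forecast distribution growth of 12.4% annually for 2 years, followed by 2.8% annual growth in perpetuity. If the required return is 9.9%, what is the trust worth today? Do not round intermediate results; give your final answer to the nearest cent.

D_1 = 6182.00000
D_2 = 6948.56800
Terminal value at year 2: TV = D_2×(1+g_2)/(r−g_2) = 7143.12790/0.071 = 100607.43527
P_0 = D_1/(1+r)^1 + D_2/(1+r)^2 + TV/(1+r)^2
    = 5625.11374 + 5753.07356 + 83298.02283 = 94676.21013

$94676.21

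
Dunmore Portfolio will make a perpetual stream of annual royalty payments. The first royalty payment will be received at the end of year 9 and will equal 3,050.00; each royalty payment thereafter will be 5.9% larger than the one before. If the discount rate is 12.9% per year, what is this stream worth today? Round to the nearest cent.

Value at end of year 8: C₁ / (r − g) = 3,050.00 / (0.129 − 0.059) = 43,571.4286
Discount to today: PV = 43,571.4286 / (1 + 0.129)^8 = 43,571.4286 / 2.639682 = 16,506.32

16506.32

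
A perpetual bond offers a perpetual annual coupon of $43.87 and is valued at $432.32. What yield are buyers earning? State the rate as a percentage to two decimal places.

P = C/r ⇒ r = C/P = $43.87/$432.32 = 0.101476

10.15%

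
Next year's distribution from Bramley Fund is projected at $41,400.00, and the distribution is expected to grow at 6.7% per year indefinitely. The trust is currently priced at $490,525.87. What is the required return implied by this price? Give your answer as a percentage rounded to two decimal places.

P = D₁/(r − g) ⇒ r = D₁/P + g = $41,400.0000/$490,525.87 + 0.067 = 0.084399 + 0.067 = 0.151399

15.14%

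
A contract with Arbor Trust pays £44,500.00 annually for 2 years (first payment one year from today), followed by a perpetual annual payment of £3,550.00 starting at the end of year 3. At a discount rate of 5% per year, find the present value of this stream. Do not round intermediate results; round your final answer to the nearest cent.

PV of 2-year annuity: £44,500.00 × [1 − (1+0.05)^−2] / 0.05 = 82743.76417
Perpetuity value at year 2: £3,550.00 / 0.05 = 71000.00000
PV of perpetuity: 71000.00000 / (1+0.05)^2 = 64399.09297
Total PV = 82743.76417 + 64399.09297 = 147142.85714

£147142.86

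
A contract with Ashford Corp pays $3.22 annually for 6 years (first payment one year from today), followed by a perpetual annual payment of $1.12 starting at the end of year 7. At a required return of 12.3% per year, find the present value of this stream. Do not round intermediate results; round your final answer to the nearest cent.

$17.67

PV of 6-year annuity: $3.22 × [1 − (1+0.123)^−6] / 0.123 = 13.12701
Perpetuity value at year 6: $1.12 / 0.123 = 9.10569
PV of perpetuity: 9.10569 / (1+0.123)^6 = 4.53978
Total PV = 13.12701 + 4.53978 = 17.66678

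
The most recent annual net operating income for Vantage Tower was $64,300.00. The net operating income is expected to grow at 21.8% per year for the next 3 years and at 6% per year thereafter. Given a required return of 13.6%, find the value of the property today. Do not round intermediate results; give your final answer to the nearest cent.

D_1 = 78317.40000
D_2 = 95390.59320
D_3 = 116185.74252
Terminal value at year 3: TV = D_3×(1+g_2)/(r−g_2) = 123156.88707/0.076 = 1620485.35617
P_0 = D_1/(1+r)^1 + D_2/(1+r)^2 + D_3/(1+r)^3 + TV/(1+r)^3
    = 68941.37324 + 73917.77518 + 79253.38923 + 1105376.21827 = 1327488.75593

$1327488.76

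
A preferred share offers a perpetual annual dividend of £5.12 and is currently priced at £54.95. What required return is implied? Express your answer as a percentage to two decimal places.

9.32%

P = C/r ⇒ r = C/P = £5.12/£54.95 = 0.093176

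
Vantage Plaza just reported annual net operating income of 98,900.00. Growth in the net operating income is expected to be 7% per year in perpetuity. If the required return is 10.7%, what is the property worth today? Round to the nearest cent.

D₁ = D₀ × (1 + g) = 98,900.00 × 1.07 = 105,823.0000
Growing perpetuity: P = D₁ / (r − g) = 105,823.0000 / (0.107 − 0.07) = 2,860,081.08

2860081.08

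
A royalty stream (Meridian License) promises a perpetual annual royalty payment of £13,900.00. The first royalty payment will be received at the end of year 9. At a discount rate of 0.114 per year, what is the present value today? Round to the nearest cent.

£51407.73

Value at end of year 8: C / r = £13,900.00 / 0.114 = £121,929.8246
Discount to today: PV = £121,929.8246 / (1 + 0.114)^8 = £121,929.8246 / 2.371819 = £51,407.73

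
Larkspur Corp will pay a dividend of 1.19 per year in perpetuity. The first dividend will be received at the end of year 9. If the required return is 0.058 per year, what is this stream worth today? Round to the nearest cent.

Value at end of year 8: C / r = 1.19 / 0.058 = 20.5172
Discount to today: PV = 20.5172 / (1 + 0.058)^8 = 20.5172 / 1.569948 = 13.07

13.07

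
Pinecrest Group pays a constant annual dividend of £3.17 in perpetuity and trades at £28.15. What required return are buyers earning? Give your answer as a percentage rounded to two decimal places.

11.26%

P = C/r ⇒ r = C/P = £3.17/£28.15 = 0.112611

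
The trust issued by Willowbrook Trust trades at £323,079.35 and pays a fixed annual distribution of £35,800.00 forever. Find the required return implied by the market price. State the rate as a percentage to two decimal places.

11.08%

P = C/r ⇒ r = C/P = £35,800.00/£323,079.35 = 0.110809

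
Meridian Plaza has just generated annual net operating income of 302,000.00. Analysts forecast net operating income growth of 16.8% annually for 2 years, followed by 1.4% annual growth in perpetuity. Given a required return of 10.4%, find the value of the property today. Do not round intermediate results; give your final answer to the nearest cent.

4466001.29

D_1 = 352736.00000
D_2 = 411995.64800
Terminal value at year 2: TV = D_2×(1+g_2)/(r−g_2) = 417763.58707/0.09 = 4641817.63413
P_0 = D_1/(1+r)^1 + D_2/(1+r)^2 + TV/(1+r)^2
    = 319507.24638 + 338029.40559 + 3808464.63628 = 4466001.28824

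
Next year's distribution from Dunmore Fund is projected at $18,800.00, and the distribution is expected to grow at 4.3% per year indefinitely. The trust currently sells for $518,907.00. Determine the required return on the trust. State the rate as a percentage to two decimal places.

7.92%

P = D₁/(r − g) ⇒ r = D₁/P + g = $18,800.0000/$518,907.00 + 0.043 = 0.036230 + 0.043 = 0.079230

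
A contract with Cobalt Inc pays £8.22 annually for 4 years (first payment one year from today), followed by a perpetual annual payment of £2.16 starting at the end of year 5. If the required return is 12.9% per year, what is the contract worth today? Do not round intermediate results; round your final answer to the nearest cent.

PV of 4-year annuity: £8.22 × [1 − (1+0.129)^−4] / 0.129 = 24.50104
Perpetuity value at year 4: £2.16 / 0.129 = 16.74419
PV of perpetuity: 16.74419 / (1+0.129)^4 = 10.30596
Total PV = 24.50104 + 10.30596 = 34.80700

£34.81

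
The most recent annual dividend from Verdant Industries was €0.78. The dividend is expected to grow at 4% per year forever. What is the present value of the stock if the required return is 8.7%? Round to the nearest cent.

D₁ = D₀ × (1 + g) = €0.78 × 1.04 = €0.8112
Growing perpetuity: P = D₁ / (r − g) = €0.8112 / (0.087 − 0.04) = €17.26

€17.26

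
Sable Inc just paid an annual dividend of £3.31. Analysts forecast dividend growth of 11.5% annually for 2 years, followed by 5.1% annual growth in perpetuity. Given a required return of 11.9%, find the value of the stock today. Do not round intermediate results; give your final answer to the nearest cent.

£57.38

D_1 = 3.69065
D_2 = 4.11507
Terminal value at year 2: TV = D_2×(1+g_2)/(r−g_2) = 4.32494/0.068 = 63.60211
P_0 = D_1/(1+r)^1 + D_2/(1+r)^2 + TV/(1+r)^2
    = 3.29817 + 3.28638 + 50.79388 = 57.37842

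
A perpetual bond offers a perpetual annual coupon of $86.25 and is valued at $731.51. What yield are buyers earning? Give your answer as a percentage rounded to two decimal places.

P = C/r ⇒ r = C/P = $86.25/$731.51 = 0.117907

11.79%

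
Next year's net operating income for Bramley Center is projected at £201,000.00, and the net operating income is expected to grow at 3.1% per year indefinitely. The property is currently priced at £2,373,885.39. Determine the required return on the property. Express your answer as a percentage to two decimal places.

P = D₁/(r − g) ⇒ r = D₁/P + g = £201,000.0000/£2,373,885.39 + 0.031 = 0.084671 + 0.031 = 0.115671

11.57%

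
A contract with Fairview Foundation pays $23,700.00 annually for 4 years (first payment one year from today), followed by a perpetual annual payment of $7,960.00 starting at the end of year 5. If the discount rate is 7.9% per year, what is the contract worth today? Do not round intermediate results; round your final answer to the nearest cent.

$153008.62

PV of 4-year annuity: $23,700.00 × [1 − (1+0.079)^−4] / 0.079 = 78672.45031
Perpetuity value at year 4: $7,960.00 / 0.079 = 100759.49367
PV of perpetuity: 100759.49367 / (1+0.079)^4 = 74336.17281
Total PV = 78672.45031 + 74336.17281 = 153008.62312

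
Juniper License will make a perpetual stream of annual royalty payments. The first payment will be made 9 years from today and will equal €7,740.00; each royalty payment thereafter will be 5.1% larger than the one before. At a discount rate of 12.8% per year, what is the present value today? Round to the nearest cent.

€38351.07

Value at end of year 8: C₁ / (r − g) = €7,740.00 / (0.128 − 0.051) = €100,519.4805
Discount to today: PV = €100,519.4805 / (1 + 0.128)^8 = €100,519.4805 / 2.621035 = €38,351.07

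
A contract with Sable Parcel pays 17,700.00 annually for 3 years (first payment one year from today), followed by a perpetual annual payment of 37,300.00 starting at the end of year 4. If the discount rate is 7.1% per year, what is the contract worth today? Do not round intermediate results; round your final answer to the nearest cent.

PV of 3-year annuity: 17,700.00 × [1 − (1+0.071)^−3] / 0.071 = 46365.65794
Perpetuity value at year 3: 37,300.00 / 0.071 = 525352.11268
PV of perpetuity: 525352.11268 / (1+0.071)^3 = 427643.69228
Total PV = 46365.65794 + 427643.69228 = 474009.35022

474009.35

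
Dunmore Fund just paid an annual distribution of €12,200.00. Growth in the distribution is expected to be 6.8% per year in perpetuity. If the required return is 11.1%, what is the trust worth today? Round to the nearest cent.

€303013.95

D₁ = D₀ × (1 + g) = €12,200.00 × 1.068 = €13,029.6000
Growing perpetuity: P = D₁ / (r − g) = €13,029.6000 / (0.111 − 0.068) = €303,013.95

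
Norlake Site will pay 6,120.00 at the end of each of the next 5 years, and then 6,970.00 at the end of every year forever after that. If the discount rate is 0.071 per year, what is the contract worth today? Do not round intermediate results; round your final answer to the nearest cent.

PV of 5-year annuity: 6,120.00 × [1 − (1+0.071)^−5] / 0.071 = 25026.16352
Perpetuity value at year 5: 6,970.00 / 0.071 = 98169.01408
PV of perpetuity: 98169.01408 / (1+0.071)^5 = 69666.99452
Total PV = 25026.16352 + 69666.99452 = 94693.15804

94693.16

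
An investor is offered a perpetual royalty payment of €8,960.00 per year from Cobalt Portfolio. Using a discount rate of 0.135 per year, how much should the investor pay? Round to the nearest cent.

€66370.37

Level perpetuity: PV = C / r = €8,960.00 / 0.135 = €66,370.37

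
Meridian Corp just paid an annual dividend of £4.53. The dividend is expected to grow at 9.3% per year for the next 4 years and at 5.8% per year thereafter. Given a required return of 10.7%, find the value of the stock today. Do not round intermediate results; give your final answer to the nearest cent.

D_1 = 4.95129
D_2 = 5.41176
D_3 = 5.91505
D_4 = 6.46515
Terminal value at year 4: TV = D_4×(1+g_2)/(r−g_2) = 6.84013/0.049 = 139.59454
P_0 = D_1/(1+r)^1 + D_2/(1+r)^2 + D_3/(1+r)^3 + D_4/(1+r)^4 + TV/(1+r)^4
    = 4.47271 + 4.41614 + 4.36029 + 4.30515 + 92.95611 = 110.51041

£110.51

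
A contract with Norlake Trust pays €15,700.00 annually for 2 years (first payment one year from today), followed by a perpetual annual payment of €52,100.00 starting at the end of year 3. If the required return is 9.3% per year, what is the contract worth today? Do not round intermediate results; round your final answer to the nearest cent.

€496443.02

PV of 2-year annuity: €15,700.00 × [1 − (1+0.093)^−2] / 0.093 = 27506.07082
Perpetuity value at year 2: €52,100.00 / 0.093 = 560215.05376
PV of perpetuity: 560215.05376 / (1+0.093)^2 = 468936.94614
Total PV = 27506.07082 + 468936.94614 = 496443.01696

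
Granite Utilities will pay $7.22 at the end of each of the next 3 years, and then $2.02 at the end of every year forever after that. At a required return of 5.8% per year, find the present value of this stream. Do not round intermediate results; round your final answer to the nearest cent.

$48.78

PV of 3-year annuity: $7.22 × [1 − (1+0.058)^−3] / 0.058 = 19.37078
Perpetuity value at year 3: $2.02 / 0.058 = 34.82759
PV of perpetuity: 34.82759 / (1+0.058)^3 = 29.40806
Total PV = 19.37078 + 29.40806 = 48.77884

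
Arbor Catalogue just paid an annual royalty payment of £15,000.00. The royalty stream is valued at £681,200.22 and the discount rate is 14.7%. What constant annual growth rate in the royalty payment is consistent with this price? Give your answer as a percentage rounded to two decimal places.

12.23%

P = D₀(1+g)/(r−g) ⇒ P(r−g) = D₀(1+g) ⇒ g(P+D₀) = P·r − D₀
g = (P·r − D₀)/(P + D₀) = (£681,200.22×0.147 − £15,000.00) / (£681,200.22 + £15,000.00) = 0.122287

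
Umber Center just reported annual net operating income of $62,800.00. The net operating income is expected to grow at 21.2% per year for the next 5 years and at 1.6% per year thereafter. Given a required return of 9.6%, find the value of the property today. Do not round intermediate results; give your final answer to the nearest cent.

D_1 = 76113.60000
D_2 = 92249.68320
D_3 = 111806.61604
D_4 = 135509.61864
D_5 = 164237.65779
Terminal value at year 5: TV = D_5×(1+g_2)/(r−g_2) = 166865.46031/0.08 = 2085818.25393
P_0 = D_1/(1+r)^1 + D_2/(1+r)^2 + D_3/(1+r)^3 + D_4/(1+r)^4 + D_5/(1+r)^5 + TV/(1+r)^5
    = 69446.71533 + 76796.91513 + 84925.05578 + 93913.47409 + 103853.22135 + 1318935.91112 = 1747871.29279

$1747871.29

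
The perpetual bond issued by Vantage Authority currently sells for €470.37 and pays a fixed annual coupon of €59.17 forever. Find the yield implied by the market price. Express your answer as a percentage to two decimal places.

12.58%

P = C/r ⇒ r = C/P = €59.17/€470.37 = 0.125795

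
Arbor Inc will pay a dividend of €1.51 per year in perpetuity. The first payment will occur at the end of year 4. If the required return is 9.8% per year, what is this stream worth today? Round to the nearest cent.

€11.64

Value at end of year 3: C / r = €1.51 / 0.098 = €15.4082
Discount to today: PV = €15.4082 / (1 + 0.098)^3 = €15.4082 / 1.323753 = €11.64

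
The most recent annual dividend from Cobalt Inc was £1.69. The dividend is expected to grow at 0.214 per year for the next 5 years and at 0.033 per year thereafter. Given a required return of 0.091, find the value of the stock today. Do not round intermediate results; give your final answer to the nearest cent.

D_1 = 2.05166
D_2 = 2.49072
D_3 = 3.02373
D_4 = 3.67081
D_5 = 4.45636
Terminal value at year 5: TV = D_5×(1+g_2)/(r−g_2) = 4.60342/0.058 = 79.36928
P_0 = D_1/(1+r)^1 + D_2/(1+r)^2 + D_3/(1+r)^3 + D_4/(1+r)^4 + D_5/(1+r)^5 + TV/(1+r)^5
    = 1.88053 + 2.09254 + 2.32846 + 2.59097 + 2.88308 + 51.34861 = 63.12419

£63.12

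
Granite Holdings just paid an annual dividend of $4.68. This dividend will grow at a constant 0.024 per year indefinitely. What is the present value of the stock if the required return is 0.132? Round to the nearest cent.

D₁ = D₀ × (1 + g) = $4.68 × 1.024 = $4.7923
Growing perpetuity: P = D₁ / (r − g) = $4.7923 / (0.132 − 0.024) = $44.37

$44.37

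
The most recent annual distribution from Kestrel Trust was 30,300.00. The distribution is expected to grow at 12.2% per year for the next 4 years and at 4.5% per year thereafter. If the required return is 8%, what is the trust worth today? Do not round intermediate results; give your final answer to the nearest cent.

1187272.60

D_1 = 33996.60000
D_2 = 38144.18520
D_3 = 42797.77579
D_4 = 48019.10444
Terminal value at year 4: TV = D_4×(1+g_2)/(r−g_2) = 50179.96414/0.035 = 1433713.26118
P_0 = D_1/(1+r)^1 + D_2/(1+r)^2 + D_3/(1+r)^3 + D_4/(1+r)^4 + TV/(1+r)^4
    = 31478.33333 + 32702.49074 + 33974.25427 + 35295.47527 + 1053822.04731 = 1187272.60093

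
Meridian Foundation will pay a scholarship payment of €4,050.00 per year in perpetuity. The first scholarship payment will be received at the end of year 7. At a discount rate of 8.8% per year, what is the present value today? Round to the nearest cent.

Value at end of year 6: C / r = €4,050.00 / 0.088 = €46,022.7273
Discount to today: PV = €46,022.7273 / (1 + 0.088)^6 = €46,022.7273 / 1.658721 = €27,745.91

€27745.91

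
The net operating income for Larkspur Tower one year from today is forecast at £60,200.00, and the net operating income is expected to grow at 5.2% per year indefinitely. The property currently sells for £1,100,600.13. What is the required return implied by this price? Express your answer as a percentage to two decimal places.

P = D₁/(r − g) ⇒ r = D₁/P + g = £60,200.0000/£1,100,600.13 + 0.052 = 0.054697 + 0.052 = 0.106697

10.67%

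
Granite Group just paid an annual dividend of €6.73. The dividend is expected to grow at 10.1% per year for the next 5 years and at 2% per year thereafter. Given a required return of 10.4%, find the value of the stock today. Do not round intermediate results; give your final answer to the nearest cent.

€113.99

D_1 = 7.40973
D_2 = 8.15811
D_3 = 8.98208
D_4 = 9.88927
D_5 = 10.88809
Terminal value at year 5: TV = D_5×(1+g_2)/(r−g_2) = 11.10585/0.084 = 132.21251
P_0 = D_1/(1+r)^1 + D_2/(1+r)^2 + D_3/(1+r)^3 + D_4/(1+r)^4 + D_5/(1+r)^5 + TV/(1+r)^5
    = 6.71171 + 6.69347 + 6.67528 + 6.65715 + 6.63906 + 80.61710 = 113.99377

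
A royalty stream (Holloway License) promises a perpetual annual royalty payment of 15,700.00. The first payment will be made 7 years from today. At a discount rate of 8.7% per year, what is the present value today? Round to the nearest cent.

Value at end of year 6: C / r = 15,700.00 / 0.087 = 180,459.7701
Discount to today: PV = 180,459.7701 / (1 + 0.087)^6 = 180,459.7701 / 1.649595 = 109,396.43

109396.43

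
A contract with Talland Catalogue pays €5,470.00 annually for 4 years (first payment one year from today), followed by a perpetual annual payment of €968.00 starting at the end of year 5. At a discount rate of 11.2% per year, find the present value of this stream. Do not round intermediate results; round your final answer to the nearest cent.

€22550.63

PV of 4-year annuity: €5,470.00 × [1 − (1+0.112)^−4] / 0.112 = 16898.16466
Perpetuity value at year 4: €968.00 / 0.112 = 8642.85714
PV of perpetuity: 8642.85714 / (1+0.112)^4 = 5652.46895
Total PV = 16898.16466 + 5652.46895 = 22550.63362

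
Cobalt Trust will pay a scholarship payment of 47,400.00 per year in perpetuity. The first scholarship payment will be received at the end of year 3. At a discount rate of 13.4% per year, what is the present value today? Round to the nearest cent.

275072.66

Value at end of year 2: C / r = 47,400.00 / 0.134 = 353,731.3433
Discount to today: PV = 353,731.3433 / (1 + 0.134)^2 = 353,731.3433 / 1.285956 = 275,072.66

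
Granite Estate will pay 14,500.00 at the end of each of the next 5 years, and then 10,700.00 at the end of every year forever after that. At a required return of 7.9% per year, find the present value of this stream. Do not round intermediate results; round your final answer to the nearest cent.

150655.41

PV of 5-year annuity: 14,500.00 × [1 − (1+0.079)^−5] / 0.079 = 58047.20457
Perpetuity value at year 5: 10,700.00 / 0.079 = 135443.03797
PV of perpetuity: 135443.03797 / (1+0.079)^5 = 92608.20426
Total PV = 58047.20457 + 92608.20426 = 150655.40883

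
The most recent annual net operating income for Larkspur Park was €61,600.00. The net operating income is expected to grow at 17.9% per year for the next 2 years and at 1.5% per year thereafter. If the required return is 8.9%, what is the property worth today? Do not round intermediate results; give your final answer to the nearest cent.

D_1 = 72626.40000
D_2 = 85626.52560
Terminal value at year 2: TV = D_2×(1+g_2)/(r−g_2) = 86910.92348/0.074 = 1174471.93897
P_0 = D_1/(1+r)^1 + D_2/(1+r)^2 + TV/(1+r)^2
    = 66690.90909 + 72202.55447 + 990345.84848 = 1129239.31204

€1129239.31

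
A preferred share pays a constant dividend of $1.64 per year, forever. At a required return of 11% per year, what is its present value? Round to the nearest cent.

Level perpetuity: PV = C / r = $1.64 / 0.11 = $14.91

$14.91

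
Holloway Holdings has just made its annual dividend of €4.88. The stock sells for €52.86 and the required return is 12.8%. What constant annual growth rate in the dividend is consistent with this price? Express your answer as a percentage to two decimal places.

3.27%

P = D₀(1+g)/(r−g) ⇒ P(r−g) = D₀(1+g) ⇒ g(P+D₀) = P·r − D₀
g = (P·r − D₀)/(P + D₀) = (€52.86×0.128 − €4.88) / (€52.86 + €4.88) = 0.032665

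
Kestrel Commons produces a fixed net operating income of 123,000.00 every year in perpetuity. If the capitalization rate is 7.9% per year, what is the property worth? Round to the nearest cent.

Level perpetuity: PV = C / r = 123,000.00 / 0.079 = 1,556,962.03

1556962.03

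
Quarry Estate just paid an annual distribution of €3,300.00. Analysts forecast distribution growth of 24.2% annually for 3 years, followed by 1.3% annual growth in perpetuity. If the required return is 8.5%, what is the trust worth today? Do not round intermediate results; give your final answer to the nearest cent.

€82692.69

D_1 = 4098.60000
D_2 = 5090.46120
D_3 = 6322.35281
Terminal value at year 3: TV = D_3×(1+g_2)/(r−g_2) = 6404.54340/0.072 = 88951.99162
P_0 = D_1/(1+r)^1 + D_2/(1+r)^2 + D_3/(1+r)^3 + TV/(1+r)^3
    = 3777.51152 + 4324.11918 + 4949.82122 + 69641.23461 = 82692.68653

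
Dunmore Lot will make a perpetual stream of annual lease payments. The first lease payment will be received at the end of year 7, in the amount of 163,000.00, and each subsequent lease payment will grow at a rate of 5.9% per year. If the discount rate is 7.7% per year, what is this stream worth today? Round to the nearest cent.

Value at end of year 6: C₁ / (r − g) = 163,000.00 / (0.077 − 0.059) = 9,055,555.5556
Discount to today: PV = 9,055,555.5556 / (1 + 0.077)^6 = 9,055,555.5556 / 1.560609 = 5,802,576.56

5802576.56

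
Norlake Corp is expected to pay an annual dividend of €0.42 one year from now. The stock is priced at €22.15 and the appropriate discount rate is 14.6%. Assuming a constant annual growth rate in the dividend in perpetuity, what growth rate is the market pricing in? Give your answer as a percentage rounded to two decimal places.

P = D₁/(r−g) ⇒ g = r − D₁/P = 0.146 − €0.42/€22.15 = 0.127038

12.70%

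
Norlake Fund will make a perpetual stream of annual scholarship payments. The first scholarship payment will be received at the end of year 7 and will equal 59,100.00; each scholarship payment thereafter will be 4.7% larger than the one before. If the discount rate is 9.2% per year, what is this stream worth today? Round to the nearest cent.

Value at end of year 6: C₁ / (r − g) = 59,100.00 / (0.092 − 0.047) = 1,313,333.3333
Discount to today: PV = 1,313,333.3333 / (1 + 0.092)^6 = 1,313,333.3333 / 1.695649 = 774,531.59

774531.59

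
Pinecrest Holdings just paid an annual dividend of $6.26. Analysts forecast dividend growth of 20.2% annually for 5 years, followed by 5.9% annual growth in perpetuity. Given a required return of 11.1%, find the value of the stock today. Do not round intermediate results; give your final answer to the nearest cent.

$228.87

D_1 = 7.52452
D_2 = 9.04447
D_3 = 10.87146
D_4 = 13.06749
D_5 = 15.70712
Terminal value at year 5: TV = D_5×(1+g_2)/(r−g_2) = 16.63384/0.052 = 319.88162
P_0 = D_1/(1+r)^1 + D_2/(1+r)^2 + D_3/(1+r)^3 + D_4/(1+r)^4 + D_5/(1+r)^5 + TV/(1+r)^5
    = 6.77275 + 7.32749 + 7.92767 + 8.57701 + 9.27954 + 188.98137 = 228.86582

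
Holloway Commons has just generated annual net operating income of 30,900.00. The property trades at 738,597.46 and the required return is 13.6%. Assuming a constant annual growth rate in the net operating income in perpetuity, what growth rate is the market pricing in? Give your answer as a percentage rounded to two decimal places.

P = D₀(1+g)/(r−g) ⇒ P(r−g) = D₀(1+g) ⇒ g(P+D₀) = P·r − D₀
g = (P·r − D₀)/(P + D₀) = (738,597.46×0.136 − 30,900.00) / (738,597.46 + 30,900.00) = 0.090383

9.04%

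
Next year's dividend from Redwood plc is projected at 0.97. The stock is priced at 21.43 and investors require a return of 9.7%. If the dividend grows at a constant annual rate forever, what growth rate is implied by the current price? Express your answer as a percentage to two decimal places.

P = D₁/(r−g) ⇒ g = r − D₁/P = 0.097 − 0.97/21.43 = 0.051736

5.17%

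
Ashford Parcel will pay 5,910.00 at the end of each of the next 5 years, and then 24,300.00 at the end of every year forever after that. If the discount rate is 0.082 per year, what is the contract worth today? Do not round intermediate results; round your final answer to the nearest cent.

PV of 5-year annuity: 5,910.00 × [1 − (1+0.082)^−5] / 0.082 = 23473.05263
Perpetuity value at year 5: 24,300.00 / 0.082 = 296341.46341
PV of perpetuity: 296341.46341 / (1+0.082)^5 = 199827.89677
Total PV = 23473.05263 + 199827.89677 = 223300.94940

223300.95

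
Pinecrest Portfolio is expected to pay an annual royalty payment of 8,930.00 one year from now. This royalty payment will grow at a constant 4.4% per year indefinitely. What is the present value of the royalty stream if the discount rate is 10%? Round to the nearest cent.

159464.29

Growing perpetuity: P = D₁ / (r − g) = 8,930.0000 / (0.1 − 0.044) = 159,464.29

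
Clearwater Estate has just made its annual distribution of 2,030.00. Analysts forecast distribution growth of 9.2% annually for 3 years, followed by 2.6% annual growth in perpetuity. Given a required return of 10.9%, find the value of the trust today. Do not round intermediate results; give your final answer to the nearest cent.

29862.53

D_1 = 2216.76000
D_2 = 2420.70192
D_3 = 2643.40650
Terminal value at year 3: TV = D_3×(1+g_2)/(r−g_2) = 2712.13507/0.083 = 32676.32609
P_0 = D_1/(1+r)^1 + D_2/(1+r)^2 + D_3/(1+r)^3 + TV/(1+r)^3
    = 1998.88188 + 1968.24076 + 1938.06936 + 23957.33926 = 29862.53126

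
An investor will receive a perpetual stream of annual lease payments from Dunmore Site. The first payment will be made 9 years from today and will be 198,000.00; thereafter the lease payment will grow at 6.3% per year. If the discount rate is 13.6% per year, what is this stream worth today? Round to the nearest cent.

977947.81

Value at end of year 8: C₁ / (r − g) = 198,000.00 / (0.136 − 0.063) = 2,712,328.7671
Discount to today: PV = 2,712,328.7671 / (1 + 0.136)^8 = 2,712,328.7671 / 2.773490 = 977,947.81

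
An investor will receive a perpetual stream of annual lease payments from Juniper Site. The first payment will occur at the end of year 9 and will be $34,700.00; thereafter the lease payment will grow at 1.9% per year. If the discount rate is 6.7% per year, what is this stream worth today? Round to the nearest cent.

Value at end of year 8: C₁ / (r − g) = $34,700.00 / (0.067 − 0.019) = $722,916.6667
Discount to today: PV = $722,916.6667 / (1 + 0.067)^8 = $722,916.6667 / 1.680023 = $430,301.52

$430301.52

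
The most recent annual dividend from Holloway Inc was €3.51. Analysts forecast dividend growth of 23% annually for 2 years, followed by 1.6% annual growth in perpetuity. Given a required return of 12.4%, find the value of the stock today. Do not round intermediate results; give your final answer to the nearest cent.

€47.59

D_1 = 4.31730
D_2 = 5.31028
Terminal value at year 2: TV = D_2×(1+g_2)/(r−g_2) = 5.39524/0.108 = 49.95596
P_0 = D_1/(1+r)^1 + D_2/(1+r)^2 + TV/(1+r)^2
    = 3.84101 + 4.20325 + 39.54164 = 47.58590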